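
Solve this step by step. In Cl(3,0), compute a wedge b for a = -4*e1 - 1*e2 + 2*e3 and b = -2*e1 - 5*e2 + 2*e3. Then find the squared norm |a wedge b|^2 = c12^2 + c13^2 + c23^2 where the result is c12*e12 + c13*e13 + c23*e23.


a wedge b = (a1*b2 - a2*b1)*e12 + (a1*b3 - a3*b1)*e13 + (a2*b3 - a3*b2)*e23
e12 coeff: (-4)*(-5) - (-1)*(-2) = 20 - 2 = 18
e13 coeff: (-4)*2 - 2*(-2) = -8 - (-4) = -4
e23 coeff: (-1)*2 - 2*(-5) = -2 - (-10) = 8
|a wedge b|^2 = 18^2 + (-4)^2 + 8^2
= 324 + 16 + 64
= 404


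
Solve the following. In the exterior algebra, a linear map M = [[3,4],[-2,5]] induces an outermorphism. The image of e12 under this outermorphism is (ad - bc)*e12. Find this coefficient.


The outermorphism of a linear map f sends e1^e2 to f(e1)^f(e2).
f(e1) = 3*e1 - 2*e2
f(e2) = 4*e1 + 5*e2
f(e1) ^ f(e2) = (3*e1 - 2*e2) ^ (4*e1 + 5*e2)
= 3*5*e12 + (-2)*4*e21
= (15 - (-8))*e12
= 23*e12
Coefficient = 23


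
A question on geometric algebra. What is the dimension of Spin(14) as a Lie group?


Spin(n) double-covers SO(n); both have Lie algebra so(n) of dimension n(n-1)/2.
n = 14
n(n-1) = 14 * 13 = 182
dim Spin(14) = 182/2 = 91


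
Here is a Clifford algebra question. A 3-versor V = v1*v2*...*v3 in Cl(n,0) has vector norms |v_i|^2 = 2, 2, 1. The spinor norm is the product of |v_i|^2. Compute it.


Spinor norm N(V) = |v1|^2 * |v2|^2 * ... * |v3|^2
= 2 * 2 * 1
Running product: 2, 4, 4
N(V) = 4


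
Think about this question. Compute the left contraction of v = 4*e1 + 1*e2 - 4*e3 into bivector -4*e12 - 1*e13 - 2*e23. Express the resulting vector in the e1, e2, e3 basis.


Left contraction v _| B = <vB>_1 (grade-1 part of the geometric product vB).
Using e1_|e12 = e2, e2_|e12 = -e1, e1_|e13 = e3, e3_|e13 = -e1, e2_|e23 = e3, e3_|e23 = -e2:
e1 coeff: -v2*b12 - v3*b13 = -(1)*(-4) - (-4)*(-1) = 0
e2 coeff: v1*b12 - v3*b23 = (4)*(-4) - (-4)*(-2) = -24
e3 coeff: v1*b13 + v2*b23 = (4)*(-1) + (1)*(-2) = -6
v _| B = 0*e1 - 24*e2 - 6*e3


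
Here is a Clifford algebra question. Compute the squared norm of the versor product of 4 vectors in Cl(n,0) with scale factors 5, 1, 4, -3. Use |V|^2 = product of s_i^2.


Each vector v_i has |v_i|^2 = s_i^2
Squared scales: 5^2 = 25, 1^2 = 1, 4^2 = 16, (-3)^2 = 9
|V|^2 = 25 * 1 * 16 * 9
= 3600


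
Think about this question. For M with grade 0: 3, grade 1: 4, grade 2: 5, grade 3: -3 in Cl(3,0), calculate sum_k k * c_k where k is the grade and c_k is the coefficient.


Grade-weighted sum = sum of grade_k * coefficient_k
0*3 = 0
1*4 = 4
2*5 = 10
3*(-3) = -9
Total = 0 + 4 + 10 + (-9) = 5


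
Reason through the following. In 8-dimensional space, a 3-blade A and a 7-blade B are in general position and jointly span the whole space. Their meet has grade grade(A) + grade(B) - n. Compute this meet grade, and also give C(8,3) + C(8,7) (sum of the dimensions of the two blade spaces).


Meet grade = grade(A) + grade(B) - n
= 3 + 7 - 8 = 2
C(8,3) = 56
C(8,7) = 8
dim_A + dim_B = 56 + 8 = 64


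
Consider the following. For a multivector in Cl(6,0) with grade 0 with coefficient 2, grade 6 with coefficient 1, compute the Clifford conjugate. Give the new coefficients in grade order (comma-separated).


Clifford conjugate sign for grade k: (-1)^(k(k+1)/2)
Grade 0: (-1)^(0*1/2) = (-1)^0 = 1, coeff 2 -> 2
Grade 6: (-1)^(6*7/2) = (-1)^21 = -1, coeff 1 -> -1
Conjugated coefficients: 2, -1


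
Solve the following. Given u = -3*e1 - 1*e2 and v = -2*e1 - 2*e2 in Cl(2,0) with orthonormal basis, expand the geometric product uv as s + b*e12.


Expand: (-3*e1 - 1*e2)(-2*e1 - 2*e2)
= (-3)*(-2)*e1e1 + (-3)*(-2)*e1e2 + (-1)*(-2)*e2e1 + (-1)*(-2)*e2e2
Using e1^2 = e2^2 = 1, e2e1 = -e1e2:
Scalar part s = (-3)*(-2) + (-1)*(-2) = 6 + 2 = 8
Bivector part b = (-3)*(-2) - (-1)*(-2) = 6 - 2 = 4
uv = 8 + 4*e12


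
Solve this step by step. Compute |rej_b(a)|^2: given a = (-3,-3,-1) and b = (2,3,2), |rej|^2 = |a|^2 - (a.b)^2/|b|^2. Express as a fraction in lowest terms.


|a|^2 = (-3)^2 + (-3)^2 + (-1)^2 = 19
|b|^2 = 2^2 + 3^2 + 2^2 = 17
a . b = (-3)*2 + (-3)*3 + (-1)*2 = -17
(a.b)^2 = (-17)^2 = 289
|rej|^2 = 19 - 289/17
= (323 - 289)/17
= 34/17
In lowest terms: 2/1


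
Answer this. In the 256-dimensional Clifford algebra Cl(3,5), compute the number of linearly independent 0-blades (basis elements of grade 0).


Number of grade-k basis blades in Cl(p,q) with n = p + q is C(n, k).
n = 3 + 5 = 8
C(8, 0) = 8! / (0! * 8!)
= 40320 / (1 * 40320)
= 1


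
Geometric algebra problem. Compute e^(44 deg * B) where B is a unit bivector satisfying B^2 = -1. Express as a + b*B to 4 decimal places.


For a unit bivector B with B^2 = -1, the exponential series gives
e^(theta*B) = cos(theta) + sin(theta)*B (the GA analogue of Euler's formula).
theta = 44 degrees = 0.767945 rad
cos(44 deg) = 0.7193
sin(44 deg) = 0.6947
exp(theta*B) = 0.7193 + 0.6947*B


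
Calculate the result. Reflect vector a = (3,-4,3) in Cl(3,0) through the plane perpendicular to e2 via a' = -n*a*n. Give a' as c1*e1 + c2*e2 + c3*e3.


Reflection formula: a' = -n*a*n, with n = e2 (unit vector, n^2 = 1).
For reflection through hyperplane perp to e2:
The component along e2 flips sign, others stay.
a = (3, -4, 3)
a' = (3, 4, 3)
a' = 3*e1 + 4*e2 + 3*e3


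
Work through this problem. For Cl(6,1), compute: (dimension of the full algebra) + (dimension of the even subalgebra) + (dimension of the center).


n = 6 + 1 = 7
Total dim = 2^7 = 128
Even subalgebra dim = 2^6 = 64
n is odd, so center dim = 2
Sum = 128 + 64 + 2 = 194


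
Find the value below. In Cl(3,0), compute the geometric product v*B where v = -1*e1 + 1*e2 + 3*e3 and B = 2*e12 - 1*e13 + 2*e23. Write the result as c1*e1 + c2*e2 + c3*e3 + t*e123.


vB has grade-1 (vector) and grade-3 (trivector) parts: vB = (v _| B) + (v ^ B).
Vector part <vB>_1:
  e1: -v2*b12 - v3*b13 = -(1)*(2) - (3)*(-1) = 1
  e2: v1*b12 - v3*b23 = (-1)*(2) - (3)*(2) = -8
  e3: v1*b13 + v2*b23 = (-1)*(-1) + (1)*(2) = 3
Trivector part <vB>_3:
  e123: v1*b23 - v2*b13 + v3*b12 = (-1)*(2) - (1)*(-1) + (3)*(2) = 5
vB = 1*e1 - 8*e2 + 3*e3 + 5*e123


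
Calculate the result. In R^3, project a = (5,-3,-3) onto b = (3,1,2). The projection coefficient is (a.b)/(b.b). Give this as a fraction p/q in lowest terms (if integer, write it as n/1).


Projection coefficient = (a . b) / (b . b)
a . b = 5*3 + (-3)*1 + (-3)*2
= 15 + (-3) + (-6) = 6
b . b = 3^2 + 1^2 + 2^2
= 9 + 1 + 4 = 14
Coefficient = 6/14
In lowest terms: 3/7


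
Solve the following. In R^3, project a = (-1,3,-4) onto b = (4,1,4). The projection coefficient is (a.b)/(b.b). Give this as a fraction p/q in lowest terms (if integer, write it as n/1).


Projection coefficient = (a . b) / (b . b)
a . b = (-1)*4 + 3*1 + (-4)*4
= -4 + 3 + (-16) = -17
b . b = 4^2 + 1^2 + 4^2
= 16 + 1 + 16 = 33
Coefficient = -17/33
In lowest terms: -17/33


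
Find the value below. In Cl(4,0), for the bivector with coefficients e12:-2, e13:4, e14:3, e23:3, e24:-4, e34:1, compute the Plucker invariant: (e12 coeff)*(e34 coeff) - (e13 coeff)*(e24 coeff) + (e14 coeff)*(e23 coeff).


Plucker relation: af - be + cd
a*f = (-2)*1 = -2
b*e = 4*(-4) = -16
c*d = 3*3 = 9
af - be + cd = -2 - (-16) + 9
= 23


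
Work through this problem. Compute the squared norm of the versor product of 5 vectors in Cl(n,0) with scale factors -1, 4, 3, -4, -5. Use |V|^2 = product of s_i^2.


Each vector v_i has |v_i|^2 = s_i^2
Squared scales: (-1)^2 = 1, 4^2 = 16, 3^2 = 9, (-4)^2 = 16, (-5)^2 = 25
|V|^2 = 1 * 16 * 9 * 16 * 25
= 57600


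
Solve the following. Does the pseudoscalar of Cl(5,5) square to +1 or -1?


The pseudoscalar I = e1...e_n (product of all n generators) of Cl(p,q) satisfies I^2 = (-1)^(q + n(n-1)/2).
p = 5, q = 5, n = p + q = 10
n(n-1)/2 = 10 * 9 / 2 = 45
Exponent = q + n(n-1)/2 = 5 + 45 = 50
I^2 = (-1)^50 = +1


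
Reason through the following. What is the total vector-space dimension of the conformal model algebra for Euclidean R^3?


The conformal model of R^3 uses Cl(4,1): the 3 Euclidean generators plus two extra orthogonal generators e+ (e+^2 = +1) and e- (e-^2 = -1), from which the null vectors e0, einf are built.
Number of generators m = 3 + 2 = 5.
dim Cl(p,q) = 2^m = 2^5 = 32


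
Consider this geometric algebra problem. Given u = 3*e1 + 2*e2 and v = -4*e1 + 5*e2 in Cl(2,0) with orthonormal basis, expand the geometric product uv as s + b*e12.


Expand: (3*e1 + 2*e2)(-4*e1 + 5*e2)
= 3*(-4)*e1e1 + 3*5*e1e2 + 2*(-4)*e2e1 + 2*5*e2e2
Using e1^2 = e2^2 = 1, e2e1 = -e1e2:
Scalar part s = 3*(-4) + 2*5 = -12 + 10 = -2
Bivector part b = 3*5 - 2*(-4) = 15 - (-8) = 23
uv = -2 + 23*e12


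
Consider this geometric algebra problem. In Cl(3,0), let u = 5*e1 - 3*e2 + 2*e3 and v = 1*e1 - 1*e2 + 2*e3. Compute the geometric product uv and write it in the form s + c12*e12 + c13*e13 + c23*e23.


In Cl(3,0): e_i^2 = 1, e_ie_j = -e_je_i for i != j.
Scalar part = u . v = 5*1 + (-3)*(-1) + 2*2
= 5 + 3 + 4 = 12
e12 coeff = 5*(-1) - (-3)*1 = -5 - (-3) = -2
e13 coeff = 5*2 - 2*1 = 10 - 2 = 8
e23 coeff = (-3)*2 - 2*(-1) = -6 - (-2) = -4
uv = 12 - 2*e12 + 8*e13 - 4*e23


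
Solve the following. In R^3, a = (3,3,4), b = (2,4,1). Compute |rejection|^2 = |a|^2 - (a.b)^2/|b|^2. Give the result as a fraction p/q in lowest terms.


|a|^2 = 3^2 + 3^2 + 4^2 = 34
|b|^2 = 2^2 + 4^2 + 1^2 = 21
a . b = 3*2 + 3*4 + 4*1 = 22
(a.b)^2 = 22^2 = 484
|rej|^2 = 34 - 484/21
= (714 - 484)/21
= 230/21
In lowest terms: 230/21


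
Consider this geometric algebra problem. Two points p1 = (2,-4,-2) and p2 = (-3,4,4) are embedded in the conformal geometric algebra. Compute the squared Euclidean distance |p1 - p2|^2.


p1 - p2 = (5, -8, -6)
|p1 - p2|^2 = 5^2 + (-8)^2 + (-6)^2
= 25 + 64 + 36
= 125


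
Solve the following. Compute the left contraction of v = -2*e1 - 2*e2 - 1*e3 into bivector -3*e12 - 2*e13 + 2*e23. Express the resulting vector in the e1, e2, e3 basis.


Left contraction v _| B = <vB>_1 (grade-1 part of the geometric product vB).
Using e1_|e12 = e2, e2_|e12 = -e1, e1_|e13 = e3, e3_|e13 = -e1, e2_|e23 = e3, e3_|e23 = -e2:
e1 coeff: -v2*b12 - v3*b13 = -(-2)*(-3) - (-1)*(-2) = -8
e2 coeff: v1*b12 - v3*b23 = (-2)*(-3) - (-1)*(2) = 8
e3 coeff: v1*b13 + v2*b23 = (-2)*(-2) + (-2)*(2) = 0
v _| B = -8*e1 + 8*e2 + 0*e3


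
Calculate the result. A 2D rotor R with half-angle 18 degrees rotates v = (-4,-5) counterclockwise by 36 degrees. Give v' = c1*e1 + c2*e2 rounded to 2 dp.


Rotor R = cos(18deg) - sin(18deg)*e12
Rotation angle theta = 2 * 18 = 36 degrees
v' = R*v*~R rotates v by theta.
cos(36deg) = 0.8090, sin(36deg) = 0.5878
v'_1 = -4*cos(36deg) - (-5)*sin(36deg)
= -4*0.8090 - (-5)*0.5878
= -0.30
v'_2 = -4*sin(36deg) + (-5)*cos(36deg)
= -4*0.5878 + (-5)*0.8090
= -6.40
v' = -0.30*e1 - 6.40*e2


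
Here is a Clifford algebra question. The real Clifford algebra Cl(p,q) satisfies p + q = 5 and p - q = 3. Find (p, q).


We need p + q = 5 and p - q = 3.
Adding: 2p = 5 + 3 = 8, so p = 4.
Then q = 5 - 4 = 1.
(p, q) = (4, 1)


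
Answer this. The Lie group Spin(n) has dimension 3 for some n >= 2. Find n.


dim Spin(n) = dim so(n) = n(n-1)/2.
Solve n(n-1)/2 = 3, i.e. n^2 - n - 6 = 0.
Discriminant = 1 + 8*3 = 25
n = (1 + sqrt(25))/2 = (1 + 5)/2 = 3


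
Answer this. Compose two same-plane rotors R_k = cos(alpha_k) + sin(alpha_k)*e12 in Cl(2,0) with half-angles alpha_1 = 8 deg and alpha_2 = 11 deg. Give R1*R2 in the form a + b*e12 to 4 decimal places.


Same-plane rotors commute and their half-angles add:
R1*R2 = cos(a1 + a2) + sin(a1 + a2)*e12.
a1 + a2 = 8 + 11 = 19 deg
cos(19 deg) = 0.9455
sin(19 deg) = 0.3256
R1*R2 = 0.9455 + 0.3256*e12


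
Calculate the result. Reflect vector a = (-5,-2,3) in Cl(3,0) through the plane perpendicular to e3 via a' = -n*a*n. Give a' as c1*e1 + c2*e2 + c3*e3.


Reflection formula: a' = -n*a*n, with n = e3 (unit vector, n^2 = 1).
For reflection through hyperplane perp to e3:
The component along e3 flips sign, others stay.
a = (-5, -2, 3)
a' = (-5, -2, -3)
a' = -5*e1 - 2*e2 - 3*e3


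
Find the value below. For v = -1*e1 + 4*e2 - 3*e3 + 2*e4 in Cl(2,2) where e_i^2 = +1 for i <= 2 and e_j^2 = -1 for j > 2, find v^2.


v^2 = sum of c_i^2 * e_i^2
Positive signature terms (e_i^2 = +1): (-1)^2 + 4^2 = 17
Negative signature terms (e_j^2 = -1): (-3)^2 + 2^2 = 13
v^2 = 17 - 13 = 4


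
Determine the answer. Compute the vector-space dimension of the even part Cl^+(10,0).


Even subalgebra dimension = 2^(n-1)
n = 10 + 0 = 10
2^(10 - 1) = 2^9 = 512
Verification: sum of C(10,k) for even k = 1 + 45 + 210 + 210 + 45 + 1 = 512
Result = 512


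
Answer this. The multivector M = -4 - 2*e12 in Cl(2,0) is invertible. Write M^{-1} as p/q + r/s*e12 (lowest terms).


M = -4 - 2*e12, where e12^2 = -1.
Since M commutes with its reverse ~M = a - b*e12, M * ~M = a^2 - b^2*e12^2 = a^2 + b^2.
So M^{-1} = ~M / (a^2 + b^2) = (a - b*e12)/(a^2 + b^2).
a^2 + b^2 = 16 + 4 = 20
Scalar part = -4/20 = -1/5
Bivector coeff = 2/20 = 1/10
M^{-1} = -1/5 + 1/10*e12


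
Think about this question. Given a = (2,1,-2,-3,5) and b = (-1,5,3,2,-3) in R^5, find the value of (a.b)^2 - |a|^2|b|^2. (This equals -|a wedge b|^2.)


a . b = 2*(-1) + 1*5 + (-2)*3 + (-3)*2 + 5*(-3)
= -2 + 5 + (-6) + (-6) + (-15) = -24
|a|^2 = 2^2 + 1^2 + (-2)^2 + (-3)^2 + 5^2 = 43
|b|^2 = (-1)^2 + 5^2 + 3^2 + 2^2 + (-3)^2 = 48
(a.b)^2 = (-24)^2 = 576
|a|^2 * |b|^2 = 43 * 48 = 2064
Result = 576 - 2064 = -1488


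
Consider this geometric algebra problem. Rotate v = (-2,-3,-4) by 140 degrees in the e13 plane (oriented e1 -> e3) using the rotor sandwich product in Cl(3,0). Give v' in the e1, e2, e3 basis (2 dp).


Rotor R = cos(70deg) - sin(70deg)*e13
Rotation angle theta = 2 * 70 = 140 degrees in the e13 plane (e1 -> e3).
The component perpendicular to the plane (e2) is invariant: v'_2 = v2 = -3.00
cos(140deg) = -0.7660, sin(140deg) = 0.6428
v'_1 = v1*cos(theta) - v3*sin(theta) = -2*(-0.7660) - (-4)*0.6428 = 4.10
v'_3 = v1*sin(theta) + v3*cos(theta) = -2*0.6428 + (-4)*(-0.7660) = 1.78
v' = 4.10*e1 - 3.00*e2 + 1.78*e3


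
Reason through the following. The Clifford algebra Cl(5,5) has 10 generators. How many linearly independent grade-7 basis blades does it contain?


Number of grade-k basis blades in Cl(p,q) with n = p + q is C(n, k).
n = 5 + 5 = 10
C(10, 7) = 10! / (7! * 3!)
= 3628800 / (5040 * 6)
= 120


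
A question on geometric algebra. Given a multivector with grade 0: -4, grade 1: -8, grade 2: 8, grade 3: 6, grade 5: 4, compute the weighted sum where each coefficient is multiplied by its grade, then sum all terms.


Grade-weighted sum = sum of grade_k * coefficient_k
0*(-4) = 0
1*(-8) = -8
2*8 = 16
3*6 = 18
5*4 = 20
Total = 0 + (-8) + 16 + 18 + 20 = 46


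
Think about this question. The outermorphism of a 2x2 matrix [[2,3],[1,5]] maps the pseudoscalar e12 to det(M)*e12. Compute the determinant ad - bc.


The outermorphism of a linear map f sends e1^e2 to f(e1)^f(e2).
f(e1) = 2*e1 + 1*e2
f(e2) = 3*e1 + 5*e2
f(e1) ^ f(e2) = (2*e1 + 1*e2) ^ (3*e1 + 5*e2)
= 2*5*e12 + 1*3*e21
= (10 - 3)*e12
= 7*e12
Coefficient = 7


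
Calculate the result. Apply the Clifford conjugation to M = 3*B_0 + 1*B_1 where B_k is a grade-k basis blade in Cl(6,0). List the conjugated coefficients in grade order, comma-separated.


Clifford conjugate sign for grade k: (-1)^(k(k+1)/2)
Grade 0: (-1)^(0*1/2) = (-1)^0 = 1, coeff 3 -> 3
Grade 1: (-1)^(1*2/2) = (-1)^1 = -1, coeff 1 -> -1
Conjugated coefficients: 3, -1


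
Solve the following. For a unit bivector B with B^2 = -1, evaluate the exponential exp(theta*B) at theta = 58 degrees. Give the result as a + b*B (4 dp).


For a unit bivector B with B^2 = -1, the exponential series gives
e^(theta*B) = cos(theta) + sin(theta)*B (the GA analogue of Euler's formula).
theta = 58 degrees = 1.012291 rad
cos(58 deg) = 0.5299
sin(58 deg) = 0.8480
exp(theta*B) = 0.5299 + 0.8480*B


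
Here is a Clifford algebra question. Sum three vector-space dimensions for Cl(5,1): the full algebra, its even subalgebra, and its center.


n = 5 + 1 = 6
Total dim = 2^6 = 64
Even subalgebra dim = 2^5 = 32
n is even, so center dim = 1
Sum = 64 + 32 + 1 = 97


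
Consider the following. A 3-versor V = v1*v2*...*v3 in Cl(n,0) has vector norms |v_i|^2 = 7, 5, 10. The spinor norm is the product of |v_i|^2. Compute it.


Spinor norm N(V) = |v1|^2 * |v2|^2 * ... * |v3|^2
= 7 * 5 * 10
Running product: 7, 35, 350
N(V) = 350


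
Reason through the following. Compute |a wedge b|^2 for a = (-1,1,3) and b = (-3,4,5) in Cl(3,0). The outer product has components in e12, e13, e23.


a wedge b = (a1*b2 - a2*b1)*e12 + (a1*b3 - a3*b1)*e13 + (a2*b3 - a3*b2)*e23
e12 coeff: (-1)*4 - 1*(-3) = -4 - (-3) = -1
e13 coeff: (-1)*5 - 3*(-3) = -5 - (-9) = 4
e23 coeff: 1*5 - 3*4 = 5 - 12 = -7
|a wedge b|^2 = (-1)^2 + 4^2 + (-7)^2
= 1 + 16 + 49
= 66


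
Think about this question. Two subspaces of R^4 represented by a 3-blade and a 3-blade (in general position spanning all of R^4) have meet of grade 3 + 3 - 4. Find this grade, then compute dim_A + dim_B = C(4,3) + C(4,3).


Meet grade = grade(A) + grade(B) - n
= 3 + 3 - 4 = 2
C(4,3) = 4
C(4,3) = 4
dim_A + dim_B = 4 + 4 = 8


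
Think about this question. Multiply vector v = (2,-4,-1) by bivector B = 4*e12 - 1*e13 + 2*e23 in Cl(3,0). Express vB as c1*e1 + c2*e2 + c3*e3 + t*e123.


vB has grade-1 (vector) and grade-3 (trivector) parts: vB = (v _| B) + (v ^ B).
Vector part <vB>_1:
  e1: -v2*b12 - v3*b13 = -(-4)*(4) - (-1)*(-1) = 15
  e2: v1*b12 - v3*b23 = (2)*(4) - (-1)*(2) = 10
  e3: v1*b13 + v2*b23 = (2)*(-1) + (-4)*(2) = -10
Trivector part <vB>_3:
  e123: v1*b23 - v2*b13 + v3*b12 = (2)*(2) - (-4)*(-1) + (-1)*(4) = -4
vB = 15*e1 + 10*e2 - 10*e3 - 4*e123


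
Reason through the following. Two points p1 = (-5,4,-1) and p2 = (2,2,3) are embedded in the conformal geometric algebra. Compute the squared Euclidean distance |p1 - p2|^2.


p1 - p2 = (-7, 2, -4)
|p1 - p2|^2 = (-7)^2 + 2^2 + (-4)^2
= 49 + 4 + 16
= 69


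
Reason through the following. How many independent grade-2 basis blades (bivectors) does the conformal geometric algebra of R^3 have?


The conformal model of R^3 uses Cl(4,1) with m = 3 + 2 = 5 generators.
Number of grade-2 blades = C(m, 2) = C(5, 2)
= 5*4/2 = 10


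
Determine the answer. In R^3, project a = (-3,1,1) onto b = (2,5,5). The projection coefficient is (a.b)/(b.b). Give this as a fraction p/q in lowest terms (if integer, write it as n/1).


Projection coefficient = (a . b) / (b . b)
a . b = (-3)*2 + 1*5 + 1*5
= -6 + 5 + 5 = 4
b . b = 2^2 + 5^2 + 5^2
= 4 + 25 + 25 = 54
Coefficient = 4/54
In lowest terms: 2/27


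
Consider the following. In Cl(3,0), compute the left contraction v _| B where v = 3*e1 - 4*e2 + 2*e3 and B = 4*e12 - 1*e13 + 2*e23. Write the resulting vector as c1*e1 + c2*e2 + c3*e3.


Left contraction v _| B = <vB>_1 (grade-1 part of the geometric product vB).
Using e1_|e12 = e2, e2_|e12 = -e1, e1_|e13 = e3, e3_|e13 = -e1, e2_|e23 = e3, e3_|e23 = -e2:
e1 coeff: -v2*b12 - v3*b13 = -(-4)*(4) - (2)*(-1) = 18
e2 coeff: v1*b12 - v3*b23 = (3)*(4) - (2)*(2) = 8
e3 coeff: v1*b13 + v2*b23 = (3)*(-1) + (-4)*(2) = -11
v _| B = 18*e1 + 8*e2 - 11*e3


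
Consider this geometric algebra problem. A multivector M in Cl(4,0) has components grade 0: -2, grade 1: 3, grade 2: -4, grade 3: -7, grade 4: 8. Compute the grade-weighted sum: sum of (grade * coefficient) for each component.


Grade-weighted sum = sum of grade_k * coefficient_k
0*(-2) = 0
1*3 = 3
2*(-4) = -8
3*(-7) = -21
4*8 = 32
Total = 0 + 3 + (-8) + (-21) + 32 = 6


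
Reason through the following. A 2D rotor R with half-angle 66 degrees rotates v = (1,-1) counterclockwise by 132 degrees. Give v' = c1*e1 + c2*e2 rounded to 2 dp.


Rotor R = cos(66deg) - sin(66deg)*e12
Rotation angle theta = 2 * 66 = 132 degrees
v' = R*v*~R rotates v by theta.
cos(132deg) = -0.6691, sin(132deg) = 0.7431
v'_1 = 1*cos(132deg) - (-1)*sin(132deg)
= 1*(-0.6691) - (-1)*0.7431
= 0.07
v'_2 = 1*sin(132deg) + (-1)*cos(132deg)
= 1*0.7431 + (-1)*(-0.6691)
= 1.41
v' = 0.07*e1 + 1.41*e2


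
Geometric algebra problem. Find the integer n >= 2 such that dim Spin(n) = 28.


dim Spin(n) = dim so(n) = n(n-1)/2.
Solve n(n-1)/2 = 28, i.e. n^2 - n - 56 = 0.
Discriminant = 1 + 8*28 = 225
n = (1 + sqrt(225))/2 = (1 + 15)/2 = 8


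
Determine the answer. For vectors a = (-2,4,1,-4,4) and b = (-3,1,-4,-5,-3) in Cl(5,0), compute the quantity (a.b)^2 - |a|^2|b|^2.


a . b = (-2)*(-3) + 4*1 + 1*(-4) + (-4)*(-5) + 4*(-3)
= 6 + 4 + (-4) + 20 + (-12) = 14
|a|^2 = (-2)^2 + 4^2 + 1^2 + (-4)^2 + 4^2 = 53
|b|^2 = (-3)^2 + 1^2 + (-4)^2 + (-5)^2 + (-3)^2 = 60
(a.b)^2 = 14^2 = 196
|a|^2 * |b|^2 = 53 * 60 = 3180
Result = 196 - 3180 = -2984


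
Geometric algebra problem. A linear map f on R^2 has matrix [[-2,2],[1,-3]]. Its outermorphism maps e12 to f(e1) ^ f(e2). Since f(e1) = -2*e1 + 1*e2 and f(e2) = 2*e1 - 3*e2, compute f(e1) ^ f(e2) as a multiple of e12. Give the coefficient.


The outermorphism of a linear map f sends e1^e2 to f(e1)^f(e2).
f(e1) = -2*e1 + 1*e2
f(e2) = 2*e1 - 3*e2
f(e1) ^ f(e2) = (-2*e1 + 1*e2) ^ (2*e1 - 3*e2)
= (-2)*(-3)*e12 + 1*2*e21
= (6 - 2)*e12
= 4*e12
Coefficient = 4


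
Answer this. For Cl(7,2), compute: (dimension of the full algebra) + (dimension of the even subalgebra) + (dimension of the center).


n = 7 + 2 = 9
Total dim = 2^9 = 512
Even subalgebra dim = 2^8 = 256
n is odd, so center dim = 2
Sum = 512 + 256 + 2 = 770


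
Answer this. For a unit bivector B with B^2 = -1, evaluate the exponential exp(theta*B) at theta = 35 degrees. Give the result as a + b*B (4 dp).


For a unit bivector B with B^2 = -1, the exponential series gives
e^(theta*B) = cos(theta) + sin(theta)*B (the GA analogue of Euler's formula).
theta = 35 degrees = 0.610865 rad
cos(35 deg) = 0.8192
sin(35 deg) = 0.5736
exp(theta*B) = 0.8192 + 0.5736*B


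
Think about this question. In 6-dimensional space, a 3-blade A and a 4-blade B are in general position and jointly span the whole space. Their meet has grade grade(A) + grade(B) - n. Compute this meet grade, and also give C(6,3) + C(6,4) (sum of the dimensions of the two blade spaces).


Meet grade = grade(A) + grade(B) - n
= 3 + 4 - 6 = 1
C(6,3) = 20
C(6,4) = 15
dim_A + dim_B = 20 + 15 = 35


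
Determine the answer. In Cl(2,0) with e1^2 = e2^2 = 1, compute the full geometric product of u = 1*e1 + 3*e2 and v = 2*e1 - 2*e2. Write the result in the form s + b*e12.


Expand: (1*e1 + 3*e2)(2*e1 - 2*e2)
= 1*2*e1e1 + 1*(-2)*e1e2 + 3*2*e2e1 + 3*(-2)*e2e2
Using e1^2 = e2^2 = 1, e2e1 = -e1e2:
Scalar part s = 1*2 + 3*(-2) = 2 + (-6) = -4
Bivector part b = 1*(-2) - 3*2 = -2 - 6 = -8
uv = -4 - 8*e12


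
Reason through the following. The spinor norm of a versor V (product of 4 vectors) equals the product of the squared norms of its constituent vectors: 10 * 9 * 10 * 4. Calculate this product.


Spinor norm N(V) = |v1|^2 * |v2|^2 * ... * |v4|^2
= 10 * 9 * 10 * 4
Running product: 10, 90, 900, 3600
N(V) = 3600


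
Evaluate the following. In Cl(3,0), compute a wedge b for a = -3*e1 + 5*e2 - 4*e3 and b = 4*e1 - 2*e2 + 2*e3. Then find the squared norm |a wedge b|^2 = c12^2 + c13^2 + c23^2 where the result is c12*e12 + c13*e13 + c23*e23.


a wedge b = (a1*b2 - a2*b1)*e12 + (a1*b3 - a3*b1)*e13 + (a2*b3 - a3*b2)*e23
e12 coeff: (-3)*(-2) - 5*4 = 6 - 20 = -14
e13 coeff: (-3)*2 - (-4)*4 = -6 - (-16) = 10
e23 coeff: 5*2 - (-4)*(-2) = 10 - 8 = 2
|a wedge b|^2 = (-14)^2 + 10^2 + 2^2
= 196 + 100 + 4
= 300


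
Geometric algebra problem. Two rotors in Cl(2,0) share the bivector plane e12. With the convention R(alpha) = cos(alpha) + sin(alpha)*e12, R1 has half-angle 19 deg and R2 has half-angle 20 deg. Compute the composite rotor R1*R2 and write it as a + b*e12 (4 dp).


Same-plane rotors commute and their half-angles add:
R1*R2 = cos(a1 + a2) + sin(a1 + a2)*e12.
a1 + a2 = 19 + 20 = 39 deg
cos(39 deg) = 0.7771
sin(39 deg) = 0.6293
R1*R2 = 0.7771 + 0.6293*e12


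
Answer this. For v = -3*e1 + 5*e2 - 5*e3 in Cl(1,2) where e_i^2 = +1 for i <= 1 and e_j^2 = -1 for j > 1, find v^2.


v^2 = sum of c_i^2 * e_i^2
Positive signature terms (e_i^2 = +1): (-3)^2 = 9
Negative signature terms (e_j^2 = -1): 5^2 + (-5)^2 = 50
v^2 = 9 - 50 = -41


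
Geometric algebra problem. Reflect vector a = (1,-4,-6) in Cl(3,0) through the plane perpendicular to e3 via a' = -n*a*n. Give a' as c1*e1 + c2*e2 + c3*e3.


Reflection formula: a' = -n*a*n, with n = e3 (unit vector, n^2 = 1).
For reflection through hyperplane perp to e3:
The component along e3 flips sign, others stay.
a = (1, -4, -6)
a' = (1, -4, 6)
a' = 1*e1 - 4*e2 + 6*e3


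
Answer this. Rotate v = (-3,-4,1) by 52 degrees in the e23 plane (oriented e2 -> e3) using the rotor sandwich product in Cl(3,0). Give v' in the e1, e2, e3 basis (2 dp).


Rotor R = cos(26deg) - sin(26deg)*e23
Rotation angle theta = 2 * 26 = 52 degrees in the e23 plane (e2 -> e3).
The component perpendicular to the plane (e1) is invariant: v'_1 = v1 = -3.00
cos(52deg) = 0.6157, sin(52deg) = 0.7880
v'_2 = v2*cos(theta) - v3*sin(theta) = -4*0.6157 - 1*0.7880 = -3.25
v'_3 = v2*sin(theta) + v3*cos(theta) = -4*0.7880 + 1*0.6157 = -2.54
v' = -3.00*e1 - 3.25*e2 - 2.54*e3


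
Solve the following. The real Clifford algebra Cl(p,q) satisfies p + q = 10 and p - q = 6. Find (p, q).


We need p + q = 10 and p - q = 6.
Adding: 2p = 10 + 6 = 16, so p = 8.
Then q = 10 - 8 = 2.
(p, q) = (8, 2)


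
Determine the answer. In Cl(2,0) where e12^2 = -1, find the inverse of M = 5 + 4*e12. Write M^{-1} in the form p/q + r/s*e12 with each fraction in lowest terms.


M = 5 + 4*e12, where e12^2 = -1.
Since M commutes with its reverse ~M = a - b*e12, M * ~M = a^2 - b^2*e12^2 = a^2 + b^2.
So M^{-1} = ~M / (a^2 + b^2) = (a - b*e12)/(a^2 + b^2).
a^2 + b^2 = 25 + 16 = 41
Scalar part = 5/41 = 5/41
Bivector coeff = -4/41 = -4/41
M^{-1} = 5/41 - 4/41*e12


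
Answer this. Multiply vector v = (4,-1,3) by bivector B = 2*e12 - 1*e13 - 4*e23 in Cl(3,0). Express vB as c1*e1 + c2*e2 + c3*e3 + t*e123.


vB has grade-1 (vector) and grade-3 (trivector) parts: vB = (v _| B) + (v ^ B).
Vector part <vB>_1:
  e1: -v2*b12 - v3*b13 = -(-1)*(2) - (3)*(-1) = 5
  e2: v1*b12 - v3*b23 = (4)*(2) - (3)*(-4) = 20
  e3: v1*b13 + v2*b23 = (4)*(-1) + (-1)*(-4) = 0
Trivector part <vB>_3:
  e123: v1*b23 - v2*b13 + v3*b12 = (4)*(-4) - (-1)*(-1) + (3)*(2) = -11
vB = 5*e1 + 20*e2 + 0*e3 - 11*e123


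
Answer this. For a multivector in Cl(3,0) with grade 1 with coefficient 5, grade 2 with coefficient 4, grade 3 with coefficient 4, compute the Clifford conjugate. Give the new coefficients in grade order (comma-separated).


Clifford conjugate sign for grade k: (-1)^(k(k+1)/2)
Grade 1: (-1)^(1*2/2) = (-1)^1 = -1, coeff 5 -> -5
Grade 2: (-1)^(2*3/2) = (-1)^3 = -1, coeff 4 -> -4
Grade 3: (-1)^(3*4/2) = (-1)^6 = 1, coeff 4 -> 4
Conjugated coefficients: -5, -4, 4


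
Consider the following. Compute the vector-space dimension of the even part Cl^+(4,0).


Even subalgebra dimension = 2^(n-1)
n = 4 + 0 = 4
2^(4 - 1) = 2^3 = 8
Verification: sum of C(4,k) for even k = 1 + 6 + 1 = 8
Result = 8


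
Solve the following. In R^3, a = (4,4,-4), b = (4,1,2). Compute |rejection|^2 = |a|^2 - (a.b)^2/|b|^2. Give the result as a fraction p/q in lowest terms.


|a|^2 = 4^2 + 4^2 + (-4)^2 = 48
|b|^2 = 4^2 + 1^2 + 2^2 = 21
a . b = 4*4 + 4*1 + (-4)*2 = 12
(a.b)^2 = 12^2 = 144
|rej|^2 = 48 - 144/21
= (1008 - 144)/21
= 864/21
In lowest terms: 288/7


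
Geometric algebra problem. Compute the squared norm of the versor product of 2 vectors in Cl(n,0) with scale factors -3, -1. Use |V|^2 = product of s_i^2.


Each vector v_i has |v_i|^2 = s_i^2
Squared scales: (-3)^2 = 9, (-1)^2 = 1
|V|^2 = 9 * 1
= 9


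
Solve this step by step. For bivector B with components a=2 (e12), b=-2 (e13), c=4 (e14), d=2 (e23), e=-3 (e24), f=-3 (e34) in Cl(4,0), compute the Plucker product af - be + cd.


Plucker relation: af - be + cd
a*f = 2*(-3) = -6
b*e = (-2)*(-3) = 6
c*d = 4*2 = 8
af - be + cd = -6 - 6 + 8
= -4


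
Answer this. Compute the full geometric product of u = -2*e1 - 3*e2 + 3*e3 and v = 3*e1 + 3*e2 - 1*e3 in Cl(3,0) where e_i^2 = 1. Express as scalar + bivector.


In Cl(3,0): e_i^2 = 1, e_ie_j = -e_je_i for i != j.
Scalar part = u . v = (-2)*3 + (-3)*3 + 3*(-1)
= -6 + (-9) + (-3) = -18
e12 coeff = (-2)*3 - (-3)*3 = -6 - (-9) = 3
e13 coeff = (-2)*(-1) - 3*3 = 2 - 9 = -7
e23 coeff = (-3)*(-1) - 3*3 = 3 - 9 = -6
uv = -18 + 3*e12 - 7*e13 - 6*e23


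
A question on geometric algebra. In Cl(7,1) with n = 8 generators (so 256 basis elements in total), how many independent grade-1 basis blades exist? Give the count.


Number of grade-k basis blades in Cl(p,q) with n = p + q is C(n, k).
n = 7 + 1 = 8
C(8, 1) = 8! / (1! * 7!)
= 40320 / (1 * 5040)
= 8


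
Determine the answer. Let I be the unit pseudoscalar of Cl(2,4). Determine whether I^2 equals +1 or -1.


The pseudoscalar I = e1...e_n (product of all n generators) of Cl(p,q) satisfies I^2 = (-1)^(q + n(n-1)/2).
p = 2, q = 4, n = p + q = 6
n(n-1)/2 = 6 * 5 / 2 = 15
Exponent = q + n(n-1)/2 = 4 + 15 = 19
I^2 = (-1)^19 = -1


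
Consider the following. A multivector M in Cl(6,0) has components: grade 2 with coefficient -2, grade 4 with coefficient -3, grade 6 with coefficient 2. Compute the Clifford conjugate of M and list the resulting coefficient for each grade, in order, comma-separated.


Clifford conjugate sign for grade k: (-1)^(k(k+1)/2)
Grade 2: (-1)^(2*3/2) = (-1)^3 = -1, coeff -2 -> 2
Grade 4: (-1)^(4*5/2) = (-1)^10 = 1, coeff -3 -> -3
Grade 6: (-1)^(6*7/2) = (-1)^21 = -1, coeff 2 -> -2
Conjugated coefficients: 2, -3, -2


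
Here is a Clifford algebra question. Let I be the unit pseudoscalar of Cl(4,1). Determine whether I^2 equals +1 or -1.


The pseudoscalar I = e1...e_n (product of all n generators) of Cl(p,q) satisfies I^2 = (-1)^(q + n(n-1)/2).
p = 4, q = 1, n = p + q = 5
n(n-1)/2 = 5 * 4 / 2 = 10
Exponent = q + n(n-1)/2 = 1 + 10 = 11
I^2 = (-1)^11 = -1


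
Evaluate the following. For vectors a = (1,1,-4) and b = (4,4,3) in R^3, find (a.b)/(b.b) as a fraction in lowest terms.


Projection coefficient = (a . b) / (b . b)
a . b = 1*4 + 1*4 + (-4)*3
= 4 + 4 + (-12) = -4
b . b = 4^2 + 4^2 + 3^2
= 16 + 16 + 9 = 41
Coefficient = -4/41
In lowest terms: -4/41


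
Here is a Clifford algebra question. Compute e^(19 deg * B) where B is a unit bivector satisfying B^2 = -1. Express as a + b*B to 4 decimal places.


For a unit bivector B with B^2 = -1, the exponential series gives
e^(theta*B) = cos(theta) + sin(theta)*B (the GA analogue of Euler's formula).
theta = 19 degrees = 0.331613 rad
cos(19 deg) = 0.9455
sin(19 deg) = 0.3256
exp(theta*B) = 0.9455 + 0.3256*B


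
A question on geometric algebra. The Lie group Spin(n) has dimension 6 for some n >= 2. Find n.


dim Spin(n) = dim so(n) = n(n-1)/2.
Solve n(n-1)/2 = 6, i.e. n^2 - n - 12 = 0.
Discriminant = 1 + 8*6 = 49
n = (1 + sqrt(49))/2 = (1 + 7)/2 = 4


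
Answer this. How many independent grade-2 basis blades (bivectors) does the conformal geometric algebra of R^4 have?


The conformal model of R^4 uses Cl(5,1) with m = 4 + 2 = 6 generators.
Number of grade-2 blades = C(m, 2) = C(6, 2)
= 6*5/2 = 15


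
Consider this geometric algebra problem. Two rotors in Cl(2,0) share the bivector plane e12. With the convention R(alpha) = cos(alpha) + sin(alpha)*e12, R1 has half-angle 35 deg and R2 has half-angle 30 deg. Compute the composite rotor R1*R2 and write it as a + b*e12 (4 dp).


Same-plane rotors commute and their half-angles add:
R1*R2 = cos(a1 + a2) + sin(a1 + a2)*e12.
a1 + a2 = 35 + 30 = 65 deg
cos(65 deg) = 0.4226
sin(65 deg) = 0.9063
R1*R2 = 0.4226 + 0.9063*e12


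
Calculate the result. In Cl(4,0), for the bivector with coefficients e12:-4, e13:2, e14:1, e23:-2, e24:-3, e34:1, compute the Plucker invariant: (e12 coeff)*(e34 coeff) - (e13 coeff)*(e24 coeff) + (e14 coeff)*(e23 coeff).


Plucker relation: af - be + cd
a*f = (-4)*1 = -4
b*e = 2*(-3) = -6
c*d = 1*(-2) = -2
af - be + cd = -4 - (-6) + (-2)
= 0


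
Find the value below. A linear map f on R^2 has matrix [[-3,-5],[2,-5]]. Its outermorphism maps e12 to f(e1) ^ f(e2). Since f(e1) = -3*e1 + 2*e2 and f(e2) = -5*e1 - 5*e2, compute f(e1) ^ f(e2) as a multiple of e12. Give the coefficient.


The outermorphism of a linear map f sends e1^e2 to f(e1)^f(e2).
f(e1) = -3*e1 + 2*e2
f(e2) = -5*e1 - 5*e2
f(e1) ^ f(e2) = (-3*e1 + 2*e2) ^ (-5*e1 - 5*e2)
= (-3)*(-5)*e12 + 2*(-5)*e21
= (15 - (-10))*e12
= 25*e12
Coefficient = 25


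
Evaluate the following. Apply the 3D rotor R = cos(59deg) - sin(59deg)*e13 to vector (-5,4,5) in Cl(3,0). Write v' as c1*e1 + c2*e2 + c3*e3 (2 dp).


Rotor R = cos(59deg) - sin(59deg)*e13
Rotation angle theta = 2 * 59 = 118 degrees in the e13 plane (e1 -> e3).
The component perpendicular to the plane (e2) is invariant: v'_2 = v2 = 4.00
cos(118deg) = -0.4695, sin(118deg) = 0.8829
v'_1 = v1*cos(theta) - v3*sin(theta) = -5*(-0.4695) - 5*0.8829 = -2.07
v'_3 = v1*sin(theta) + v3*cos(theta) = -5*0.8829 + 5*(-0.4695) = -6.76
v' = -2.07*e1 + 4.00*e2 - 6.76*e3


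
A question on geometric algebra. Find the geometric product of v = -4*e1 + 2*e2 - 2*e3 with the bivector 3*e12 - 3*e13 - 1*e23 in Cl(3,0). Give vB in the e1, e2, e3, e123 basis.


vB has grade-1 (vector) and grade-3 (trivector) parts: vB = (v _| B) + (v ^ B).
Vector part <vB>_1:
  e1: -v2*b12 - v3*b13 = -(2)*(3) - (-2)*(-3) = -12
  e2: v1*b12 - v3*b23 = (-4)*(3) - (-2)*(-1) = -14
  e3: v1*b13 + v2*b23 = (-4)*(-3) + (2)*(-1) = 10
Trivector part <vB>_3:
  e123: v1*b23 - v2*b13 + v3*b12 = (-4)*(-1) - (2)*(-3) + (-2)*(3) = 4
vB = -12*e1 - 14*e2 + 10*e3 + 4*e123


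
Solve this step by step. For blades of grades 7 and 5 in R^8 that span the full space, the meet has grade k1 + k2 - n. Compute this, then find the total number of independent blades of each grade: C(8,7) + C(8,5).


Meet grade = grade(A) + grade(B) - n
= 7 + 5 - 8 = 4
C(8,7) = 8
C(8,5) = 56
dim_A + dim_B = 8 + 56 = 64


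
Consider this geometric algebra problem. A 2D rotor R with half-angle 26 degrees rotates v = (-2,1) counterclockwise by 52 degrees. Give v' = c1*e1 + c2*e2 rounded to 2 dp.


Rotor R = cos(26deg) - sin(26deg)*e12
Rotation angle theta = 2 * 26 = 52 degrees
v' = R*v*~R rotates v by theta.
cos(52deg) = 0.6157, sin(52deg) = 0.7880
v'_1 = -2*cos(52deg) - 1*sin(52deg)
= -2*0.6157 - 1*0.7880
= -2.02
v'_2 = -2*sin(52deg) + 1*cos(52deg)
= -2*0.7880 + 1*0.6157
= -0.96
v' = -2.02*e1 - 0.96*e2


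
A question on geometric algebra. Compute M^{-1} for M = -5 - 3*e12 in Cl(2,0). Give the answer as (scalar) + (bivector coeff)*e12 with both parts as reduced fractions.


M = -5 - 3*e12, where e12^2 = -1.
Since M commutes with its reverse ~M = a - b*e12, M * ~M = a^2 - b^2*e12^2 = a^2 + b^2.
So M^{-1} = ~M / (a^2 + b^2) = (a - b*e12)/(a^2 + b^2).
a^2 + b^2 = 25 + 9 = 34
Scalar part = -5/34 = -5/34
Bivector coeff = 3/34 = 3/34
M^{-1} = -5/34 + 3/34*e12


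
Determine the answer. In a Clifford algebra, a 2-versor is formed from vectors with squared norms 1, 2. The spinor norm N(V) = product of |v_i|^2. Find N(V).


Spinor norm N(V) = |v1|^2 * |v2|^2 * ... * |v2|^2
= 1 * 2
Running product: 1, 2
N(V) = 2


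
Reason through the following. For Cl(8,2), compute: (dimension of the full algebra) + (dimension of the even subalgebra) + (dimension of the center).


n = 8 + 2 = 10
Total dim = 2^10 = 1024
Even subalgebra dim = 2^9 = 512
n is even, so center dim = 1
Sum = 1024 + 512 + 1 = 1537


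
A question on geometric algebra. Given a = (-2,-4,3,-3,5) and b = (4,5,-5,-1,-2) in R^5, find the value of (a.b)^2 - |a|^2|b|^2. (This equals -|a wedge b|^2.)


a . b = (-2)*4 + (-4)*5 + 3*(-5) + (-3)*(-1) + 5*(-2)
= -8 + (-20) + (-15) + 3 + (-10) = -50
|a|^2 = (-2)^2 + (-4)^2 + 3^2 + (-3)^2 + 5^2 = 63
|b|^2 = 4^2 + 5^2 + (-5)^2 + (-1)^2 + (-2)^2 = 71
(a.b)^2 = (-50)^2 = 2500
|a|^2 * |b|^2 = 63 * 71 = 4473
Result = 2500 - 4473 = -1973


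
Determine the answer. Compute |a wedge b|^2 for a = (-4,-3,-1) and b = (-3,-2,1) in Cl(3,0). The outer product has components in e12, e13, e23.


a wedge b = (a1*b2 - a2*b1)*e12 + (a1*b3 - a3*b1)*e13 + (a2*b3 - a3*b2)*e23
e12 coeff: (-4)*(-2) - (-3)*(-3) = 8 - 9 = -1
e13 coeff: (-4)*1 - (-1)*(-3) = -4 - 3 = -7
e23 coeff: (-3)*1 - (-1)*(-2) = -3 - 2 = -5
|a wedge b|^2 = (-1)^2 + (-7)^2 + (-5)^2
= 1 + 49 + 25
= 75


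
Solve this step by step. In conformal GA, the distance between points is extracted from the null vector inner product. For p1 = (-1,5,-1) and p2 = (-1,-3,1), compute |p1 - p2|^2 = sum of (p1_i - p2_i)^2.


p1 - p2 = (0, 8, -2)
|p1 - p2|^2 = 0^2 + 8^2 + (-2)^2
= 0 + 64 + 4
= 68


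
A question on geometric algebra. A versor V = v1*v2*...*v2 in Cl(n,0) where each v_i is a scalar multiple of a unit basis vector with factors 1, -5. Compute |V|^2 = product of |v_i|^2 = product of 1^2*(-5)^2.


Each vector v_i has |v_i|^2 = s_i^2
Squared scales: 1^2 = 1, (-5)^2 = 25
|V|^2 = 1 * 25
= 25


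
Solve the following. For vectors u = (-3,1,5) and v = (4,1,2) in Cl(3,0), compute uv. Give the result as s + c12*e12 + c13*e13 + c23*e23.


In Cl(3,0): e_i^2 = 1, e_ie_j = -e_je_i for i != j.
Scalar part = u . v = (-3)*4 + 1*1 + 5*2
= -12 + 1 + 10 = -1
e12 coeff = (-3)*1 - 1*4 = -3 - 4 = -7
e13 coeff = (-3)*2 - 5*4 = -6 - 20 = -26
e23 coeff = 1*2 - 5*1 = 2 - 5 = -3
uv = -1 - 7*e12 - 26*e13 - 3*e23


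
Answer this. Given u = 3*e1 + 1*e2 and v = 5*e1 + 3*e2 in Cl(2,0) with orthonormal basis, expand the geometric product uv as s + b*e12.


Expand: (3*e1 + 1*e2)(5*e1 + 3*e2)
= 3*5*e1e1 + 3*3*e1e2 + 1*5*e2e1 + 1*3*e2e2
Using e1^2 = e2^2 = 1, e2e1 = -e1e2:
Scalar part s = 3*5 + 1*3 = 15 + 3 = 18
Bivector part b = 3*3 - 1*5 = 9 - 5 = 4
uv = 18 + 4*e12


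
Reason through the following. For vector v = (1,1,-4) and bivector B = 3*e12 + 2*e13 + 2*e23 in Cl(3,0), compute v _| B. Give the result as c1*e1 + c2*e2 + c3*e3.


Left contraction v _| B = <vB>_1 (grade-1 part of the geometric product vB).
Using e1_|e12 = e2, e2_|e12 = -e1, e1_|e13 = e3, e3_|e13 = -e1, e2_|e23 = e3, e3_|e23 = -e2:
e1 coeff: -v2*b12 - v3*b13 = -(1)*(3) - (-4)*(2) = 5
e2 coeff: v1*b12 - v3*b23 = (1)*(3) - (-4)*(2) = 11
e3 coeff: v1*b13 + v2*b23 = (1)*(2) + (1)*(2) = 4
v _| B = 5*e1 + 11*e2 + 4*e3


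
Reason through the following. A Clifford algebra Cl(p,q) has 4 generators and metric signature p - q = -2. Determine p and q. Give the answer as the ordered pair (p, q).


We need p + q = 4 and p - q = -2.
Adding: 2p = 4 + (-2) = 2, so p = 1.
Then q = 4 - 1 = 3.
(p, q) = (1, 3)


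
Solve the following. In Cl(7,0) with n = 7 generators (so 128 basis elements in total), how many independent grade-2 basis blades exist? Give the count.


Number of grade-k basis blades in Cl(p,q) with n = p + q is C(n, k).
n = 7 + 0 = 7
C(7, 2) = 7! / (2! * 5!)
= 5040 / (2 * 120)
= 21


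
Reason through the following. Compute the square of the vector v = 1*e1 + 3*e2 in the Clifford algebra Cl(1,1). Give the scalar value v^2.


v^2 = sum of c_i^2 * e_i^2
Positive signature terms (e_i^2 = +1): 1^2 = 1
Negative signature terms (e_j^2 = -1): 3^2 = 9
v^2 = 1 - 9 = -8


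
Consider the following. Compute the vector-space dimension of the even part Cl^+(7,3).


Even subalgebra dimension = 2^(n-1)
n = 7 + 3 = 10
2^(10 - 1) = 2^9 = 512
Verification: sum of C(10,k) for even k = 1 + 45 + 210 + 210 + 45 + 1 = 512
Result = 512


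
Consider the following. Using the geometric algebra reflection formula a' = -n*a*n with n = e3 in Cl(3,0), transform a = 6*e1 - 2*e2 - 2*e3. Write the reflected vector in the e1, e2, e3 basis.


Reflection formula: a' = -n*a*n, with n = e3 (unit vector, n^2 = 1).
For reflection through hyperplane perp to e3:
The component along e3 flips sign, others stay.
a = (6, -2, -2)
a' = (6, -2, 2)
a' = 6*e1 - 2*e2 + 2*e3


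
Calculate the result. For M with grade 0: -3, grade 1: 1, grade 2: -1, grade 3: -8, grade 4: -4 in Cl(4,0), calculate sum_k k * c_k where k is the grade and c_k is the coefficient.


Grade-weighted sum = sum of grade_k * coefficient_k
0*(-3) = 0
1*1 = 1
2*(-1) = -2
3*(-8) = -24
4*(-4) = -16
Total = 0 + 1 + (-2) + (-24) + (-16) = -41
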